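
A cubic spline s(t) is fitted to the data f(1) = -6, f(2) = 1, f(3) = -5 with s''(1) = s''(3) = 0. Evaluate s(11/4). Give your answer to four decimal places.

-2.7383

Write σ_i for s''(x_i). With h_i = 1, 1 and divided differences Δ_i = 7, -6, the continuity of s' gives the tridiagonal system
  1·σ_0 + 4·σ_1 + 1·σ_2 = 6(Δ_1 - Δ_0) = -78
Natural end conditions: σ_0 = σ_2 = 0.
Solving: σ_0 = 0, σ_1 = -39/2, σ_2 = 0.
On [2, 3], s(t) = 1 + 1/2·(t - 2) - 39/4·(t - 2)² + 13/4·(t - 2)³.
With (t - 2) = 3/4: s(11/4) = -701/256.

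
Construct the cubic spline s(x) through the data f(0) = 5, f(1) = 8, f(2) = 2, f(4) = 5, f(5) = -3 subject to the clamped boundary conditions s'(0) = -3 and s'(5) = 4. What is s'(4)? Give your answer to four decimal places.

-7.9609

With σ_i denoting the second derivative at x_i, h_i = 1, 1, 2, 1, and Δ_i = (y_(i+1) − y_i)/h_i = 3, -6, 3/2, -8:
  1·σ_0 + 4·σ_1 + 1·σ_2 = 6(Δ_1 - Δ_0) = -54
  1·σ_1 + 6·σ_2 + 2·σ_3 = 6(Δ_2 - Δ_1) = 45
  2·σ_2 + 6·σ_3 + 1·σ_4 = 6(Δ_3 - Δ_2) = -57
Clamped end conditions give two more equations: 2h_0·σ_0 + h_0·σ_1 = 6(Δ_0 - s'(0)) = 36 and h_3·σ_3 + 2h_3·σ_4 = 6(s'(5) - Δ_3) = 72.
Forward elimination and back-substitution give σ_0 = 3985/128, σ_1 = -1681/64, σ_2 = 2551/128, σ_3 = -773/32, σ_4 = 3077/64.
On [4, 5], s'(x) = b_3 + 2c_3·(x - 4) + 3d_3·(x - 4)² with b_3 = Δ_3 - h_3(2σ_3 + σ_4)/6 = -1019/128, c_3 = σ_3/2 = -773/64, d_3 = (σ_4 - σ_3)/(6h_3) = 1541/128. So s'(4) = -1019/128.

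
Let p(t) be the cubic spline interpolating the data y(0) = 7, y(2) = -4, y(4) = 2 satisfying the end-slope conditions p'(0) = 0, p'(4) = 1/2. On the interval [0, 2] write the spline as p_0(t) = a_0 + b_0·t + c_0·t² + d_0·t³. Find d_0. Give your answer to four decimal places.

2.2500

Put σ_i = p'' at the i-th knot. Here h = (2, 2) and Δ = (-11/2, 3), so the interior equations h_(i-1)·σ_(i-1) + 2(h_(i-1)+h_i)·σ_i + h_i·σ_(i+1) = 6(Δ_i − Δ_(i-1)) read
  2·σ_0 + 8·σ_1 + 2·σ_2 = 6(Δ_1 - Δ_0) = 51
Clamped end conditions give two more equations: 2h_0·σ_0 + h_0·σ_1 = 6(Δ_0 - p'(0)) = -33 and h_1·σ_1 + 2h_1·σ_2 = 6(p'(4) - Δ_1) = -15.
Forward elimination and back-substitution give σ_0 = -29/2, σ_1 = 25/2, σ_2 = -10.
On [0, 2], with p_0(t) = a_0 + b_0·t + c_0·t² + d_0·t³: c_0 = σ_0/2 = -29/4, d_0 = (σ_1 - σ_0)/(6h_0) = 9/4, b_0 = Δ_0 - h_0(2σ_0 + σ_1)/6 = 0.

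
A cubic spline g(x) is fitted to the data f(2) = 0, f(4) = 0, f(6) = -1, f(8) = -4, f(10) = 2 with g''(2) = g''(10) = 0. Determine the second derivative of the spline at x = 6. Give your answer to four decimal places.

-1.7143

With σ_i denoting the second derivative at x_i, h_i = 2, 2, 2, 2, and Δ_i = (y_(i+1) − y_i)/h_i = 0, -1/2, -3/2, 3:
  2·σ_0 + 8·σ_1 + 2·σ_2 = 6(Δ_1 - Δ_0) = -3
  2·σ_1 + 8·σ_2 + 2·σ_3 = 6(Δ_2 - Δ_1) = -6
  2·σ_2 + 8·σ_3 + 2·σ_4 = 6(Δ_3 - Δ_2) = 27
Natural end conditions: σ_0 = σ_4 = 0.
Solving the tridiagonal system: σ_0 = 0, σ_1 = 3/56, σ_2 = -12/7, σ_3 = 213/56, σ_4 = 0.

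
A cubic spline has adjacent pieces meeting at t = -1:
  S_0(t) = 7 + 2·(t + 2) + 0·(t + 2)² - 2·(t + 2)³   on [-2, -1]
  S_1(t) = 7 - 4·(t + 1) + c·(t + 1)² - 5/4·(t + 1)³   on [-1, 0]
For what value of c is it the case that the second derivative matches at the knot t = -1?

S_0''(t) = 0 - 12·(t + 2), so S_0''(-1) = -12. On the right, S_1''(-1) = 2c, so c = -6.

-6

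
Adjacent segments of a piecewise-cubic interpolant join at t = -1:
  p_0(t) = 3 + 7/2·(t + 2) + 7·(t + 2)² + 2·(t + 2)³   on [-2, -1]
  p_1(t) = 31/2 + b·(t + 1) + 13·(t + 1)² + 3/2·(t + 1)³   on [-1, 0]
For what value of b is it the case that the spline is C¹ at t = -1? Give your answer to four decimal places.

23.5000

p_0'(t) = 7/2 + 14·(t + 2) + 6·(t + 2)², so p_0'(-1) = 47/2. On the right, p_1'(-1) = b, so b = 47/2.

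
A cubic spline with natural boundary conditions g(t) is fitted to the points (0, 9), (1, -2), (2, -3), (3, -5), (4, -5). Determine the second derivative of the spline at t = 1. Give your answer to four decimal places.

Write m_i for g''(x_i). With h_i = 1, 1, 1, 1 and divided differences Δ_i = -11, -1, -2, 0, the continuity of g' gives the tridiagonal system
  1·m_0 + 4·m_1 + 1·m_2 = 6(Δ_1 - Δ_0) = 60
  1·m_1 + 4·m_2 + 1·m_3 = 6(Δ_2 - Δ_1) = -6
  1·m_2 + 4·m_3 + 1·m_4 = 6(Δ_3 - Δ_2) = 12
Natural end conditions: m_0 = m_4 = 0.
Forward elimination and back-substitution give m_0 = 0, m_1 = 117/7, m_2 = -48/7, m_3 = 33/7, m_4 = 0.

16.7143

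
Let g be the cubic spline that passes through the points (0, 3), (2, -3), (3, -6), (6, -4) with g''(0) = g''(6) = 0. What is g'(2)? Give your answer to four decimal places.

Write σ_i for g''(x_i). With h_i = 2, 1, 3 and divided differences Δ_i = -3, -3, 2/3, the continuity of g' gives the tridiagonal system
  2·σ_0 + 6·σ_1 + 1·σ_2 = 6(Δ_1 - Δ_0) = 0
  1·σ_1 + 8·σ_2 + 3·σ_3 = 6(Δ_2 - Δ_1) = 22
Natural end conditions: σ_0 = σ_3 = 0.
Forward elimination and back-substitution give σ_0 = 0, σ_1 = -22/47, σ_2 = 132/47, σ_3 = 0.
On [2, 3], g'(t) = b_1 + 2c_1·(t - 2) + 3d_1·(t - 2)² with b_1 = Δ_1 - h_1(2σ_1 + σ_2)/6 = -467/141, c_1 = σ_1/2 = -11/47, d_1 = (σ_2 - σ_1)/(6h_1) = 77/141. So g'(2) = -467/141.

-3.3121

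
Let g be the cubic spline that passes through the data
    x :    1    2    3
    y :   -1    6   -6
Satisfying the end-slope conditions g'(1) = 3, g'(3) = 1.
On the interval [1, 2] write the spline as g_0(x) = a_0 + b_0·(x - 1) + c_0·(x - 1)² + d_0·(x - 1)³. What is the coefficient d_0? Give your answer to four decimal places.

-15.7500

Put M_i = g'' at the i-th knot. Here h = (1, 1) and Δ = (7, -12), so the interior equations h_(i-1)·M_(i-1) + 2(h_(i-1)+h_i)·M_i + h_i·M_(i+1) = 6(Δ_i − Δ_(i-1)) read
  1·M_0 + 4·M_1 + 1·M_2 = 6(Δ_1 - Δ_0) = -114
Clamped end conditions give two more equations: 2h_0·M_0 + h_0·M_1 = 6(Δ_0 - g'(1)) = 24 and h_1·M_1 + 2h_1·M_2 = 6(g'(3) - Δ_1) = 78.
Solving: M_0 = 79/2, M_1 = -55, M_2 = 133/2.
On [1, 2], with g_0(x) = a_0 + b_0·(x - 1) + c_0·(x - 1)² + d_0·(x - 1)³: c_0 = M_0/2 = 79/4, d_0 = (M_1 - M_0)/(6h_0) = -63/4, b_0 = Δ_0 - h_0(2M_0 + M_1)/6 = 3.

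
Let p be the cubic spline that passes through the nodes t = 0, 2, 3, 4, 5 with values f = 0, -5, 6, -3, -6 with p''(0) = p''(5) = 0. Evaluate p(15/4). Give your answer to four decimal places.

-0.2325

Put σ_i = p'' at the i-th knot. Here h = (2, 1, 1, 1) and Δ = (-5/2, 11, -9, -3), so the interior equations h_(i-1)·σ_(i-1) + 2(h_(i-1)+h_i)·σ_i + h_i·σ_(i+1) = 6(Δ_i − Δ_(i-1)) read
  2·σ_0 + 6·σ_1 + 1·σ_2 = 6(Δ_1 - Δ_0) = 81
  1·σ_1 + 4·σ_2 + 1·σ_3 = 6(Δ_2 - Δ_1) = -120
  1·σ_2 + 4·σ_3 + 1·σ_4 = 6(Δ_3 - Δ_2) = 36
Natural end conditions: σ_0 = σ_4 = 0.
Hence σ_0 = 0, σ_1 = 1731/86, σ_2 = -1710/43, σ_3 = 1629/86, σ_4 = 0.
On [3, 4], p(t) = 6 + 189/172·(t - 3) - 855/43·(t - 3)² + 1683/172·(t - 3)³.
With (t - 3) = 3/4: p(15/4) = -2559/11008.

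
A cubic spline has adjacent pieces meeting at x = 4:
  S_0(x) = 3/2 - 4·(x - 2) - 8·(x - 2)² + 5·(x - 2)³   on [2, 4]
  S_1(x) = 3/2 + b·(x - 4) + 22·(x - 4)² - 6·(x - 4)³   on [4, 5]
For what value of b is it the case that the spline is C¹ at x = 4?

24

S_0'(x) = -4 - 16·(x - 2) + 15·(x - 2)², so S_0'(4) = 24. On the right, S_1'(4) = b, so b = 24.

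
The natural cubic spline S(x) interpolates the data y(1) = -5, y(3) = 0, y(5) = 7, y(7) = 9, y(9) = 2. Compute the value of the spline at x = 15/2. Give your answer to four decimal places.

Write σ_i for S''(x_i). With h_i = 2, 2, 2, 2 and divided differences Δ_i = 5/2, 7/2, 1, -7/2, the continuity of S' gives the tridiagonal system
  2·σ_0 + 8·σ_1 + 2·σ_2 = 6(Δ_1 - Δ_0) = 6
  2·σ_1 + 8·σ_2 + 2·σ_3 = 6(Δ_2 - Δ_1) = -15
  2·σ_2 + 8·σ_3 + 2·σ_4 = 6(Δ_3 - Δ_2) = -27
Natural end conditions: σ_0 = σ_4 = 0.
Forward elimination and back-substitution give σ_0 = 0, σ_1 = 123/112, σ_2 = -39/28, σ_3 = -339/112, σ_4 = 0.
On [7, 9], S(x) = 9 - 83/56·(x - 7) - 339/224·(x - 7)² + 113/448·(x - 7)³.
With (x - 7) = 1/2: S(15/2) = 4051/512.

7.9121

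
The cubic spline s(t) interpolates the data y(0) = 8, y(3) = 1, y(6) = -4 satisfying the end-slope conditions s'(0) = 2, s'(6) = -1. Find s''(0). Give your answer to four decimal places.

-5.1667

With m_i denoting the second derivative at x_i, h_i = 3, 3, and Δ_i = (y_(i+1) − y_i)/h_i = -7/3, -5/3:
  3·m_0 + 12·m_1 + 3·m_2 = 6(Δ_1 - Δ_0) = 4
Clamped end conditions give two more equations: 2h_0·m_0 + h_0·m_1 = 6(Δ_0 - s'(0)) = -26 and h_1·m_1 + 2h_1·m_2 = 6(s'(6) - Δ_1) = 4.
Solving: m_0 = -31/6, m_1 = 5/3, m_2 = -1/6.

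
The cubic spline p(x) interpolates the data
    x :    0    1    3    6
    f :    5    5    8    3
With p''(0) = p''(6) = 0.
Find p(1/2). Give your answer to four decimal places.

4.8571

Put M_i = p'' at the i-th knot. Here h = (1, 2, 3) and Δ = (0, 3/2, -5/3), so the interior equations h_(i-1)·M_(i-1) + 2(h_(i-1)+h_i)·M_i + h_i·M_(i+1) = 6(Δ_i − Δ_(i-1)) read
  1·M_0 + 6·M_1 + 2·M_2 = 6(Δ_1 - Δ_0) = 9
  2·M_1 + 10·M_2 + 3·M_3 = 6(Δ_2 - Δ_1) = -19
Natural end conditions: M_0 = M_3 = 0.
Hence M_0 = 0, M_1 = 16/7, M_2 = -33/14, M_3 = 0.
On [0, 1], p(x) = 5 - 8/21·x + 0·x² + 8/21·x³.
With x = 1/2: p(1/2) = 34/7.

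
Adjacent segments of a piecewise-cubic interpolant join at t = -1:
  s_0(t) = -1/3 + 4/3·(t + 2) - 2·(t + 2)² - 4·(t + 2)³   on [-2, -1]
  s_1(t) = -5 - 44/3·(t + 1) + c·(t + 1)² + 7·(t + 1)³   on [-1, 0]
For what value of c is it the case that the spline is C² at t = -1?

-14

s_0''(t) = -4 - 24·(t + 2), so s_0''(-1) = -28. On the right, s_1''(-1) = 2c, so c = -14.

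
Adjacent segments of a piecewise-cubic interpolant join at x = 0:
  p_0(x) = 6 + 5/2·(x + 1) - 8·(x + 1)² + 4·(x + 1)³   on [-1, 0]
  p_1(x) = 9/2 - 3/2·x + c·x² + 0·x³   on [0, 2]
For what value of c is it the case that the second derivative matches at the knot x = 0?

p_0''(x) = -16 + 24·(x + 1), so p_0''(0) = 8. On the right, p_1''(0) = 2c, so c = 4.

4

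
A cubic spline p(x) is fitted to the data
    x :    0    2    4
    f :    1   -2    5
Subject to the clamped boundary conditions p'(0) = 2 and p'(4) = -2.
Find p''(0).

-10

With m_i denoting the second derivative at x_i, h_i = 2, 2, and Δ_i = (y_(i+1) − y_i)/h_i = -3/2, 7/2:
  2·m_0 + 8·m_1 + 2·m_2 = 6(Δ_1 - Δ_0) = 30
Clamped end conditions give two more equations: 2h_0·m_0 + h_0·m_1 = 6(Δ_0 - p'(0)) = -21 and h_1·m_1 + 2h_1·m_2 = 6(p'(4) - Δ_1) = -33.
Solving: m_0 = -10, m_1 = 19/2, m_2 = -13.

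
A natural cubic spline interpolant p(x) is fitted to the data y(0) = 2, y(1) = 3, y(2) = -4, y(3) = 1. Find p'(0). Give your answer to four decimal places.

With m_i denoting the second derivative at x_i, h_i = 1, 1, 1, and Δ_i = (y_(i+1) − y_i)/h_i = 1, -7, 5:
  1·m_0 + 4·m_1 + 1·m_2 = 6(Δ_1 - Δ_0) = -48
  1·m_1 + 4·m_2 + 1·m_3 = 6(Δ_2 - Δ_1) = 72
Natural end conditions: m_0 = m_3 = 0.
Hence m_0 = 0, m_1 = -88/5, m_2 = 112/5, m_3 = 0.
On [0, 1], p'(x) = b_0 + 2c_0·x + 3d_0·x² with b_0 = Δ_0 - h_0(2m_0 + m_1)/6 = 59/15, c_0 = m_0/2 = 0, d_0 = (m_1 - m_0)/(6h_0) = -44/15. So p'(0) = 59/15.

3.9333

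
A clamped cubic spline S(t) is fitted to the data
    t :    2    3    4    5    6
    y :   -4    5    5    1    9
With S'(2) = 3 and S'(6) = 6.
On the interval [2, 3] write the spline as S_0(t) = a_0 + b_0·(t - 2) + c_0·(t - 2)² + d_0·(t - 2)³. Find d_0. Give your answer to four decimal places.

-7.6071

Write M_i for S''(x_i). With h_i = 1, 1, 1, 1 and divided differences Δ_i = 9, 0, -4, 8, the continuity of S' gives the tridiagonal system
  1·M_0 + 4·M_1 + 1·M_2 = 6(Δ_1 - Δ_0) = -54
  1·M_1 + 4·M_2 + 1·M_3 = 6(Δ_2 - Δ_1) = -24
  1·M_2 + 4·M_3 + 1·M_4 = 6(Δ_3 - Δ_2) = 72
Clamped end conditions give two more equations: 2h_0·M_0 + h_0·M_1 = 6(Δ_0 - S'(2)) = 36 and h_3·M_3 + 2h_3·M_4 = 6(S'(6) - Δ_3) = -12.
Solving: M_0 = 381/14, M_1 = -129/7, M_2 = -15/2, M_3 = 171/7, M_4 = -255/14.
On [2, 3], with S_0(t) = a_0 + b_0·(t - 2) + c_0·(t - 2)² + d_0·(t - 2)³: c_0 = M_0/2 = 381/28, d_0 = (M_1 - M_0)/(6h_0) = -213/28, b_0 = Δ_0 - h_0(2M_0 + M_1)/6 = 3.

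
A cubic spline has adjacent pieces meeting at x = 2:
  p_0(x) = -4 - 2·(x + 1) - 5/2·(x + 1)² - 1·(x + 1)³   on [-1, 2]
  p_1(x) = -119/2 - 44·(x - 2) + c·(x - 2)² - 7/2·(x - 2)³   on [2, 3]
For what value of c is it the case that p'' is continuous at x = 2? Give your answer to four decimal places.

p_0''(x) = -5 - 6·(x + 1), so p_0''(2) = -23. On the right, p_1''(2) = 2c, so c = -23/2.

-11.5000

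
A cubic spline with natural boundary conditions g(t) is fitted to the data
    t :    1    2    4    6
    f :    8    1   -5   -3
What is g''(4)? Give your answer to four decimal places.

With σ_i denoting the second derivative at x_i, h_i = 1, 2, 2, and Δ_i = (y_(i+1) − y_i)/h_i = -7, -3, 1:
  1·σ_0 + 6·σ_1 + 2·σ_2 = 6(Δ_1 - Δ_0) = 24
  2·σ_1 + 8·σ_2 + 2·σ_3 = 6(Δ_2 - Δ_1) = 24
Natural end conditions: σ_0 = σ_3 = 0.
Forward elimination and back-substitution give σ_0 = 0, σ_1 = 36/11, σ_2 = 24/11, σ_3 = 0.

2.1818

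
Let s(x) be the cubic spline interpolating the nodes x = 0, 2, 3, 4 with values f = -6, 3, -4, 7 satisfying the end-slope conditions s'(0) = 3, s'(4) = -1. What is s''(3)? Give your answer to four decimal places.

Put M_i = s'' at the i-th knot. Here h = (2, 1, 1) and Δ = (9/2, -7, 11), so the interior equations h_(i-1)·M_(i-1) + 2(h_(i-1)+h_i)·M_i + h_i·M_(i+1) = 6(Δ_i − Δ_(i-1)) read
  2·M_0 + 6·M_1 + 1·M_2 = 6(Δ_1 - Δ_0) = -69
  1·M_1 + 4·M_2 + 1·M_3 = 6(Δ_2 - Δ_1) = 108
Clamped end conditions give two more equations: 2h_0·M_0 + h_0·M_1 = 6(Δ_0 - s'(0)) = 9 and h_2·M_2 + 2h_2·M_3 = 6(s'(4) - Δ_2) = -72.
Forward elimination and back-substitution give M_0 = 317/22, M_1 = -535/22, M_2 = 529/11, M_3 = -1321/22.

48.0909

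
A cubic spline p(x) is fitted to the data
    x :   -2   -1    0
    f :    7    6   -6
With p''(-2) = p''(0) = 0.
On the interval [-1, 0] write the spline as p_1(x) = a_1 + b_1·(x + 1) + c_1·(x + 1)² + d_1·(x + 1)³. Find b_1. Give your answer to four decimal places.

Let σ_i = p''(x_i). Step sizes h_i = 1, 1; slopes of the chords Δ_i = (y_(i+1) - y_i)/h_i = -1, -12.
  1·σ_0 + 4·σ_1 + 1·σ_2 = 6(Δ_1 - Δ_0) = -66
Natural end conditions: σ_0 = σ_2 = 0.
Solving the tridiagonal system: σ_0 = 0, σ_1 = -33/2, σ_2 = 0.
On [-1, 0], with p_1(x) = a_1 + b_1·(x + 1) + c_1·(x + 1)² + d_1·(x + 1)³: c_1 = σ_1/2 = -33/4, d_1 = (σ_2 - σ_1)/(6h_1) = 11/4, b_1 = Δ_1 - h_1(2σ_1 + σ_2)/6 = -13/2.

-6.5000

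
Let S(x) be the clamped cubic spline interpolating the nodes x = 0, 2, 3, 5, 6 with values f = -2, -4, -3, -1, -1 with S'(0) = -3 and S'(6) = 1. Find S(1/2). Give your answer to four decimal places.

With M_i denoting the second derivative at x_i, h_i = 2, 1, 2, 1, and Δ_i = (y_(i+1) − y_i)/h_i = -1, 1, 1, 0:
  2·M_0 + 6·M_1 + 1·M_2 = 6(Δ_1 - Δ_0) = 12
  1·M_1 + 6·M_2 + 2·M_3 = 6(Δ_2 - Δ_1) = 0
  2·M_2 + 6·M_3 + 1·M_4 = 6(Δ_3 - Δ_2) = -6
Clamped end conditions give two more equations: 2h_0·M_0 + h_0·M_1 = 6(Δ_0 - S'(0)) = 12 and h_3·M_3 + 2h_3·M_4 = 6(S'(6) - Δ_3) = 6.
Forward elimination and back-substitution give M_0 = 227/93, M_1 = 104/93, M_2 = 38/93, M_3 = -166/93, M_4 = 362/93.
On [0, 2], S(x) = -2 - 3·x + 227/186·x² - 41/372·x³.
With x = 1/2: S(1/2) = -3183/992.

-3.2087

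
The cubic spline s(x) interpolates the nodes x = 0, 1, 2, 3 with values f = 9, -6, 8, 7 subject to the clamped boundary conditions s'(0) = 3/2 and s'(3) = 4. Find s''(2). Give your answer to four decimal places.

Let σ_i = s''(x_i). Step sizes h_i = 1, 1, 1; slopes of the chords Δ_i = (y_(i+1) - y_i)/h_i = -15, 14, -1.
  1·σ_0 + 4·σ_1 + 1·σ_2 = 6(Δ_1 - Δ_0) = 174
  1·σ_1 + 4·σ_2 + 1·σ_3 = 6(Δ_2 - Δ_1) = -90
Clamped end conditions give two more equations: 2h_0·σ_0 + h_0·σ_1 = 6(Δ_0 - s'(0)) = -99 and h_2·σ_2 + 2h_2·σ_3 = 6(s'(3) - Δ_2) = 30.
Solving the tridiagonal system: σ_0 = -1334/15, σ_1 = 1183/15, σ_2 = -788/15, σ_3 = 619/15.

-52.5333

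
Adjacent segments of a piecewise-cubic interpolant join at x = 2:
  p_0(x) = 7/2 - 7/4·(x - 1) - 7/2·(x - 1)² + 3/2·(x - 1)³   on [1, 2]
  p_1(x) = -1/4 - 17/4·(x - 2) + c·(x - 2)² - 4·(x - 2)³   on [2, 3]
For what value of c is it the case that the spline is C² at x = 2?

p_0''(x) = -7 + 9·(x - 1), so p_0''(2) = 2. On the right, p_1''(2) = 2c, so c = 1.

1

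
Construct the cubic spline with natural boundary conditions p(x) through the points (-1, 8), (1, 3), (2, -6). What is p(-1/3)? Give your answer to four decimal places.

Write σ_i for p''(x_i). With h_i = 2, 1 and divided differences Δ_i = -5/2, -9, the continuity of p' gives the tridiagonal system
  2·σ_0 + 6·σ_1 + 1·σ_2 = 6(Δ_1 - Δ_0) = -39
Natural end conditions: σ_0 = σ_2 = 0.
Hence σ_0 = 0, σ_1 = -13/2, σ_2 = 0.
On [-1, 1], p(x) = 8 - 1/3·(x + 1) + 0·(x + 1)² - 13/24·(x + 1)³.
With (x + 1) = 2/3: p(-1/3) = 617/81.

7.6173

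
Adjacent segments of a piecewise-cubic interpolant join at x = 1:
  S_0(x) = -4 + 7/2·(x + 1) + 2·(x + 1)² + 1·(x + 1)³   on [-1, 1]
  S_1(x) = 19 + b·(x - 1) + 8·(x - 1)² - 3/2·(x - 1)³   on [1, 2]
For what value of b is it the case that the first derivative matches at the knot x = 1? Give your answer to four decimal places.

S_0'(x) = 7/2 + 4·(x + 1) + 3·(x + 1)², so S_0'(1) = 47/2. On the right, S_1'(1) = b, so b = 47/2.

23.5000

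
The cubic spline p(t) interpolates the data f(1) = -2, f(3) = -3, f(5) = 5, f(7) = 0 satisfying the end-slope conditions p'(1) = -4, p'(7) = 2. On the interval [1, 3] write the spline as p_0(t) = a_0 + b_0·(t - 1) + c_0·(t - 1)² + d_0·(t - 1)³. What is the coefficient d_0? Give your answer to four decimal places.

0.1750

With m_i denoting the second derivative at x_i, h_i = 2, 2, 2, and Δ_i = (y_(i+1) − y_i)/h_i = -1/2, 4, -5/2:
  2·m_0 + 8·m_1 + 2·m_2 = 6(Δ_1 - Δ_0) = 27
  2·m_1 + 8·m_2 + 2·m_3 = 6(Δ_2 - Δ_1) = -39
Clamped end conditions give two more equations: 2h_0·m_0 + h_0·m_1 = 6(Δ_0 - p'(1)) = 21 and h_2·m_2 + 2h_2·m_3 = 6(p'(7) - Δ_2) = 27.
Forward elimination and back-substitution give m_0 = 14/5, m_1 = 49/10, m_2 = -89/10, m_3 = 56/5.
On [1, 3], with p_0(t) = a_0 + b_0·(t - 1) + c_0·(t - 1)² + d_0·(t - 1)³: c_0 = m_0/2 = 7/5, d_0 = (m_1 - m_0)/(6h_0) = 7/40, b_0 = Δ_0 - h_0(2m_0 + m_1)/6 = -4.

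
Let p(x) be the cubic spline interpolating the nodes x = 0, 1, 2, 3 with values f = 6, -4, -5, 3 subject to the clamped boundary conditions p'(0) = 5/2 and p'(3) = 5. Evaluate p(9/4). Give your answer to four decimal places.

Put M_i = p'' at the i-th knot. Here h = (1, 1, 1) and Δ = (-10, -1, 8), so the interior equations h_(i-1)·M_(i-1) + 2(h_(i-1)+h_i)·M_i + h_i·M_(i+1) = 6(Δ_i − Δ_(i-1)) read
  1·M_0 + 4·M_1 + 1·M_2 = 6(Δ_1 - Δ_0) = 54
  1·M_1 + 4·M_2 + 1·M_3 = 6(Δ_2 - Δ_1) = 54
Clamped end conditions give two more equations: 2h_0·M_0 + h_0·M_1 = 6(Δ_0 - p'(0)) = -75 and h_2·M_2 + 2h_2·M_3 = 6(p'(3) - Δ_2) = -18.
Forward elimination and back-substitution give M_0 = -734/15, M_1 = 343/15, M_2 = 172/15, M_3 = -221/15.
On [2, 3], p(x) = -5 + 199/30·(x - 2) + 86/15·(x - 2)² - 131/30·(x - 2)³.
With (x - 2) = 1/4: p(9/4) = -1953/640.

-3.0516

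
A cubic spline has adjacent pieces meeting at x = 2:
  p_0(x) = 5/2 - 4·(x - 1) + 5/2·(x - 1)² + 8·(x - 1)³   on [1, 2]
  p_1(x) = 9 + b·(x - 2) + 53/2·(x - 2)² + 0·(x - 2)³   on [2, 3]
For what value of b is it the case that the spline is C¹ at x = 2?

25

p_0'(x) = -4 + 5·(x - 1) + 24·(x - 1)², so p_0'(2) = 25. On the right, p_1'(2) = b, so b = 25.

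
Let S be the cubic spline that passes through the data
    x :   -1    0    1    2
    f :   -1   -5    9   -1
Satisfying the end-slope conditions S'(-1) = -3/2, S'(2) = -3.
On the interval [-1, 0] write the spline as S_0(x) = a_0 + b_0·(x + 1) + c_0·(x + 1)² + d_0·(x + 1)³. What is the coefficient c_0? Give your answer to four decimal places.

Let M_i = S''(x_i). Step sizes h_i = 1, 1, 1; slopes of the chords Δ_i = (y_(i+1) - y_i)/h_i = -4, 14, -10.
  1·M_0 + 4·M_1 + 1·M_2 = 6(Δ_1 - Δ_0) = 108
  1·M_1 + 4·M_2 + 1·M_3 = 6(Δ_2 - Δ_1) = -144
Clamped end conditions give two more equations: 2h_0·M_0 + h_0·M_1 = 6(Δ_0 - S'(-1)) = -15 and h_2·M_2 + 2h_2·M_3 = 6(S'(2) - Δ_2) = 42.
Solving the tridiagonal system: M_0 = -164/5, M_1 = 253/5, M_2 = -308/5, M_3 = 259/5.
On [-1, 0], with S_0(x) = a_0 + b_0·(x + 1) + c_0·(x + 1)² + d_0·(x + 1)³: c_0 = M_0/2 = -82/5, d_0 = (M_1 - M_0)/(6h_0) = 139/10, b_0 = Δ_0 - h_0(2M_0 + M_1)/6 = -3/2.

-16.4000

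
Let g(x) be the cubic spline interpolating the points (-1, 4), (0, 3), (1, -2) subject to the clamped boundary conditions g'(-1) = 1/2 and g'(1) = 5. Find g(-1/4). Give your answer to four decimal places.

4.0059

Write m_i for g''(x_i). With h_i = 1, 1 and divided differences Δ_i = -1, -5, the continuity of g' gives the tridiagonal system
  1·m_0 + 4·m_1 + 1·m_2 = 6(Δ_1 - Δ_0) = -24
Clamped end conditions give two more equations: 2h_0·m_0 + h_0·m_1 = 6(Δ_0 - g'(-1)) = -9 and h_1·m_1 + 2h_1·m_2 = 6(g'(1) - Δ_1) = 60.
Forward elimination and back-substitution give m_0 = 15/4, m_1 = -33/2, m_2 = 153/4.
On [-1, 0], g(x) = 4 + 1/2·(x + 1) + 15/8·(x + 1)² - 27/8·(x + 1)³.
With (x + 1) = 3/4: g(-1/4) = 2051/512.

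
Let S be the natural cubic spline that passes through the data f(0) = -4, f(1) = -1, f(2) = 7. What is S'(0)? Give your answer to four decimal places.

1.7500

Put M_i = S'' at the i-th knot. Here h = (1, 1) and Δ = (3, 8), so the interior equations h_(i-1)·M_(i-1) + 2(h_(i-1)+h_i)·M_i + h_i·M_(i+1) = 6(Δ_i − Δ_(i-1)) read
  1·M_0 + 4·M_1 + 1·M_2 = 6(Δ_1 - Δ_0) = 30
Natural end conditions: M_0 = M_2 = 0.
Solving: M_0 = 0, M_1 = 15/2, M_2 = 0.
On [0, 1], S'(x) = b_0 + 2c_0·x + 3d_0·x² with b_0 = Δ_0 - h_0(2M_0 + M_1)/6 = 7/4, c_0 = M_0/2 = 0, d_0 = (M_1 - M_0)/(6h_0) = 5/4. So S'(0) = 7/4.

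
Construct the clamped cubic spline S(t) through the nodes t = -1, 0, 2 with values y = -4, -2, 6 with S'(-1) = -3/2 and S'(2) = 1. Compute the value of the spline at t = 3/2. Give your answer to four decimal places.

4.8750

Write M_i for S''(x_i). With h_i = 1, 2 and divided differences Δ_i = 2, 4, the continuity of S' gives the tridiagonal system
  1·M_0 + 6·M_1 + 2·M_2 = 6(Δ_1 - Δ_0) = 12
Clamped end conditions give two more equations: 2h_0·M_0 + h_0·M_1 = 6(Δ_0 - S'(-1)) = 21 and h_1·M_1 + 2h_1·M_2 = 6(S'(2) - Δ_1) = -18.
Solving the tridiagonal system: M_0 = 28/3, M_1 = 7/3, M_2 = -17/3.
On [0, 2], S(t) = -2 + 13/3·t + 7/6·t² - 2/3·t³.
With t = 3/2: S(3/2) = 39/8.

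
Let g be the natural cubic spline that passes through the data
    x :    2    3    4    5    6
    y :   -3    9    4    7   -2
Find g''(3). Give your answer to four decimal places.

-32.0357

Let σ_i = g''(x_i). Step sizes h_i = 1, 1, 1, 1; slopes of the chords Δ_i = (y_(i+1) - y_i)/h_i = 12, -5, 3, -9.
  1·σ_0 + 4·σ_1 + 1·σ_2 = 6(Δ_1 - Δ_0) = -102
  1·σ_1 + 4·σ_2 + 1·σ_3 = 6(Δ_2 - Δ_1) = 48
  1·σ_2 + 4·σ_3 + 1·σ_4 = 6(Δ_3 - Δ_2) = -72
Natural end conditions: σ_0 = σ_4 = 0.
Solving the tridiagonal system: σ_0 = 0, σ_1 = -897/28, σ_2 = 183/7, σ_3 = -687/28, σ_4 = 0.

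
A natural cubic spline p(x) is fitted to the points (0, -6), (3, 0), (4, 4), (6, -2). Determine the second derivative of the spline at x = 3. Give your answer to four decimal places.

Write σ_i for p''(x_i). With h_i = 3, 1, 2 and divided differences Δ_i = 2, 4, -3, the continuity of p' gives the tridiagonal system
  3·σ_0 + 8·σ_1 + 1·σ_2 = 6(Δ_1 - Δ_0) = 12
  1·σ_1 + 6·σ_2 + 2·σ_3 = 6(Δ_2 - Δ_1) = -42
Natural end conditions: σ_0 = σ_3 = 0.
Forward elimination and back-substitution give σ_0 = 0, σ_1 = 114/47, σ_2 = -348/47, σ_3 = 0.

2.4255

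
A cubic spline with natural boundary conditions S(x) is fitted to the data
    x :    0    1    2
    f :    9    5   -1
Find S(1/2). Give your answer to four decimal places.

With M_i denoting the second derivative at x_i, h_i = 1, 1, and Δ_i = (y_(i+1) − y_i)/h_i = -4, -6:
  1·M_0 + 4·M_1 + 1·M_2 = 6(Δ_1 - Δ_0) = -12
Natural end conditions: M_0 = M_2 = 0.
Solving: M_0 = 0, M_1 = -3, M_2 = 0.
On [0, 1], S(x) = 9 - 7/2·x + 0·x² - 1/2·x³.
With x = 1/2: S(1/2) = 115/16.

7.1875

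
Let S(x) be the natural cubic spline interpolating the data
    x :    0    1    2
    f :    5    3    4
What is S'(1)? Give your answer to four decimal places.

Write σ_i for S''(x_i). With h_i = 1, 1 and divided differences Δ_i = -2, 1, the continuity of S' gives the tridiagonal system
  1·σ_0 + 4·σ_1 + 1·σ_2 = 6(Δ_1 - Δ_0) = 18
Natural end conditions: σ_0 = σ_2 = 0.
Solving the tridiagonal system: σ_0 = 0, σ_1 = 9/2, σ_2 = 0.
On [1, 2], S'(x) = b_1 + 2c_1·(x - 1) + 3d_1·(x - 1)² with b_1 = Δ_1 - h_1(2σ_1 + σ_2)/6 = -1/2, c_1 = σ_1/2 = 9/4, d_1 = (σ_2 - σ_1)/(6h_1) = -3/4. So S'(1) = -1/2.

-0.5000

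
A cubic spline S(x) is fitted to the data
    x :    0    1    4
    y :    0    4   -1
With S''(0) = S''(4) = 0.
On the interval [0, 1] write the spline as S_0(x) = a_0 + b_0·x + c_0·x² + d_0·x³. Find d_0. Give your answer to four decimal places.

-0.7083

Write m_i for S''(x_i). With h_i = 1, 3 and divided differences Δ_i = 4, -5/3, the continuity of S' gives the tridiagonal system
  1·m_0 + 8·m_1 + 3·m_2 = 6(Δ_1 - Δ_0) = -34
Natural end conditions: m_0 = m_2 = 0.
Solving the tridiagonal system: m_0 = 0, m_1 = -17/4, m_2 = 0.
On [0, 1], with S_0(x) = a_0 + b_0·x + c_0·x² + d_0·x³: c_0 = m_0/2 = 0, d_0 = (m_1 - m_0)/(6h_0) = -17/24, b_0 = Δ_0 - h_0(2m_0 + m_1)/6 = 113/24.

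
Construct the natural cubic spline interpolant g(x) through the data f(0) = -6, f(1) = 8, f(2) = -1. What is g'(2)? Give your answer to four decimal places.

With M_i denoting the second derivative at x_i, h_i = 1, 1, and Δ_i = (y_(i+1) − y_i)/h_i = 14, -9:
  1·M_0 + 4·M_1 + 1·M_2 = 6(Δ_1 - Δ_0) = -138
Natural end conditions: M_0 = M_2 = 0.
Forward elimination and back-substitution give M_0 = 0, M_1 = -69/2, M_2 = 0.
On [1, 2], g'(x) = b_1 + 2c_1·(x - 1) + 3d_1·(x - 1)² with b_1 = Δ_1 - h_1(2M_1 + M_2)/6 = 5/2, c_1 = M_1/2 = -69/4, d_1 = (M_2 - M_1)/(6h_1) = 23/4. So g'(2) = -59/4.

-14.7500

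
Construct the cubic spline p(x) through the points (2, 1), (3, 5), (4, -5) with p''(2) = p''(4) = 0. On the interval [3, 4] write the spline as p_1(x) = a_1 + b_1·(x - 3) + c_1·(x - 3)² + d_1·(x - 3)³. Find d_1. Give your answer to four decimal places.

3.5000

Let σ_i = p''(x_i). Step sizes h_i = 1, 1; slopes of the chords Δ_i = (y_(i+1) - y_i)/h_i = 4, -10.
  1·σ_0 + 4·σ_1 + 1·σ_2 = 6(Δ_1 - Δ_0) = -84
Natural end conditions: σ_0 = σ_2 = 0.
Solving: σ_0 = 0, σ_1 = -21, σ_2 = 0.
On [3, 4], with p_1(x) = a_1 + b_1·(x - 3) + c_1·(x - 3)² + d_1·(x - 3)³: c_1 = σ_1/2 = -21/2, d_1 = (σ_2 - σ_1)/(6h_1) = 7/2, b_1 = Δ_1 - h_1(2σ_1 + σ_2)/6 = -3.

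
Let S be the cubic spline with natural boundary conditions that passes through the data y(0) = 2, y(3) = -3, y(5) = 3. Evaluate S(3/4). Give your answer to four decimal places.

-0.2344

Put m_i = S'' at the i-th knot. Here h = (3, 2) and Δ = (-5/3, 3), so the interior equations h_(i-1)·m_(i-1) + 2(h_(i-1)+h_i)·m_i + h_i·m_(i+1) = 6(Δ_i − Δ_(i-1)) read
  3·m_0 + 10·m_1 + 2·m_2 = 6(Δ_1 - Δ_0) = 28
Natural end conditions: m_0 = m_2 = 0.
Hence m_0 = 0, m_1 = 14/5, m_2 = 0.
On [0, 3], S(x) = 2 - 46/15·x + 0·x² + 7/45·x³.
With x = 3/4: S(3/4) = -15/64.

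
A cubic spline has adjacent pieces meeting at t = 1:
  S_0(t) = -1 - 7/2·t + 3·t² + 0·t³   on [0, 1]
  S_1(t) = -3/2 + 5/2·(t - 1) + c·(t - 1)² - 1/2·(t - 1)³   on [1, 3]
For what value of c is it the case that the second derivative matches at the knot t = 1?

S_0''(t) = 6 + 0·t, so S_0''(1) = 6. On the right, S_1''(1) = 2c, so c = 3.

3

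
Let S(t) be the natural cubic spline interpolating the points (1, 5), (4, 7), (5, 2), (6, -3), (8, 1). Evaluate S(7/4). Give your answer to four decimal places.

6.9616

With M_i denoting the second derivative at x_i, h_i = 3, 1, 1, 2, and Δ_i = (y_(i+1) − y_i)/h_i = 2/3, -5, -5, 2:
  3·M_0 + 8·M_1 + 1·M_2 = 6(Δ_1 - Δ_0) = -34
  1·M_1 + 4·M_2 + 1·M_3 = 6(Δ_2 - Δ_1) = 0
  1·M_2 + 6·M_3 + 2·M_4 = 6(Δ_3 - Δ_2) = 42
Natural end conditions: M_0 = M_4 = 0.
Hence M_0 = 0, M_1 = -370/89, M_2 = -66/89, M_3 = 634/89, M_4 = 0.
On [1, 4], S(t) = 5 + 733/267·(t - 1) + 0·(t - 1)² - 185/801·(t - 1)³.
With (t - 1) = 3/4: S(7/4) = 39653/5696.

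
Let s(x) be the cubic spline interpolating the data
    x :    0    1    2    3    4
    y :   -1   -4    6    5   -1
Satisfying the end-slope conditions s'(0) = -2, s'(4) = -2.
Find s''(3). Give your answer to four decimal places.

-5.5714

Let σ_i = s''(x_i). Step sizes h_i = 1, 1, 1, 1; slopes of the chords Δ_i = (y_(i+1) - y_i)/h_i = -3, 10, -1, -6.
  1·σ_0 + 4·σ_1 + 1·σ_2 = 6(Δ_1 - Δ_0) = 78
  1·σ_1 + 4·σ_2 + 1·σ_3 = 6(Δ_2 - Δ_1) = -66
  1·σ_2 + 4·σ_3 + 1·σ_4 = 6(Δ_3 - Δ_2) = -30
Clamped end conditions give two more equations: 2h_0·σ_0 + h_0·σ_1 = 6(Δ_0 - s'(0)) = -6 and h_3·σ_3 + 2h_3·σ_4 = 6(s'(4) - Δ_3) = 24.
Solving: σ_0 = -249/14, σ_1 = 207/7, σ_2 = -45/2, σ_3 = -39/7, σ_4 = 207/14.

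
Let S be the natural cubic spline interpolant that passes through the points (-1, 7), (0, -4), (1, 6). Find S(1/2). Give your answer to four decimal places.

-0.9688

Write σ_i for S''(x_i). With h_i = 1, 1 and divided differences Δ_i = -11, 10, the continuity of S' gives the tridiagonal system
  1·σ_0 + 4·σ_1 + 1·σ_2 = 6(Δ_1 - Δ_0) = 126
Natural end conditions: σ_0 = σ_2 = 0.
Hence σ_0 = 0, σ_1 = 63/2, σ_2 = 0.
On [0, 1], S(t) = -4 - 1/2·t + 63/4·t² - 21/4·t³.
With t = 1/2: S(1/2) = -31/32.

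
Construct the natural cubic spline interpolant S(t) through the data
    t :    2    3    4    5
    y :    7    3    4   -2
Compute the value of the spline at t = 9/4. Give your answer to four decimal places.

Write m_i for S''(x_i). With h_i = 1, 1, 1 and divided differences Δ_i = -4, 1, -6, the continuity of S' gives the tridiagonal system
  1·m_0 + 4·m_1 + 1·m_2 = 6(Δ_1 - Δ_0) = 30
  1·m_1 + 4·m_2 + 1·m_3 = 6(Δ_2 - Δ_1) = -42
Natural end conditions: m_0 = m_3 = 0.
Forward elimination and back-substitution give m_0 = 0, m_1 = 54/5, m_2 = -66/5, m_3 = 0.
On [2, 3], S(t) = 7 - 29/5·(t - 2) + 0·(t - 2)² + 9/5·(t - 2)³.
With (t - 2) = 1/4: S(9/4) = 357/64.

5.5781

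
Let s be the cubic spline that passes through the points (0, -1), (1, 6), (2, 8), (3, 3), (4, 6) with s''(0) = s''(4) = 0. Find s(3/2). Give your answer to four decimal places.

8.0915

Put M_i = s'' at the i-th knot. Here h = (1, 1, 1, 1) and Δ = (7, 2, -5, 3), so the interior equations h_(i-1)·M_(i-1) + 2(h_(i-1)+h_i)·M_i + h_i·M_(i+1) = 6(Δ_i − Δ_(i-1)) read
  1·M_0 + 4·M_1 + 1·M_2 = 6(Δ_1 - Δ_0) = -30
  1·M_1 + 4·M_2 + 1·M_3 = 6(Δ_2 - Δ_1) = -42
  1·M_2 + 4·M_3 + 1·M_4 = 6(Δ_3 - Δ_2) = 48
Natural end conditions: M_0 = M_4 = 0.
Hence M_0 = 0, M_1 = -117/28, M_2 = -93/7, M_3 = 429/28, M_4 = 0.
On [1, 2], s(x) = 6 + 157/28·(x - 1) - 117/56·(x - 1)² - 85/56·(x - 1)³.
With (x - 1) = 1/2: s(3/2) = 3625/448.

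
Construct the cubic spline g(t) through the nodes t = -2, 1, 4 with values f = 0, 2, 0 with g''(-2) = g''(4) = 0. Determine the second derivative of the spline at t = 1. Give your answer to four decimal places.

-0.6667

Let M_i = g''(x_i). Step sizes h_i = 3, 3; slopes of the chords Δ_i = (y_(i+1) - y_i)/h_i = 2/3, -2/3.
  3·M_0 + 12·M_1 + 3·M_2 = 6(Δ_1 - Δ_0) = -8
Natural end conditions: M_0 = M_2 = 0.
Solving the tridiagonal system: M_0 = 0, M_1 = -2/3, M_2 = 0.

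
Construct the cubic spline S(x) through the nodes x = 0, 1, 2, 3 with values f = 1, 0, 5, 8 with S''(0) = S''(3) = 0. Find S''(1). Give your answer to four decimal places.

Put m_i = S'' at the i-th knot. Here h = (1, 1, 1) and Δ = (-1, 5, 3), so the interior equations h_(i-1)·m_(i-1) + 2(h_(i-1)+h_i)·m_i + h_i·m_(i+1) = 6(Δ_i − Δ_(i-1)) read
  1·m_0 + 4·m_1 + 1·m_2 = 6(Δ_1 - Δ_0) = 36
  1·m_1 + 4·m_2 + 1·m_3 = 6(Δ_2 - Δ_1) = -12
Natural end conditions: m_0 = m_3 = 0.
Hence m_0 = 0, m_1 = 52/5, m_2 = -28/5, m_3 = 0.

10.4000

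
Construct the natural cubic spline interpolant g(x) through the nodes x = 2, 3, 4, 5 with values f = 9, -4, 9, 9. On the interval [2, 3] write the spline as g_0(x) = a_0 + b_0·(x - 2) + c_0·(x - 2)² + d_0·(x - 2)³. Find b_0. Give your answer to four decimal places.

Write M_i for g''(x_i). With h_i = 1, 1, 1 and divided differences Δ_i = -13, 13, 0, the continuity of g' gives the tridiagonal system
  1·M_0 + 4·M_1 + 1·M_2 = 6(Δ_1 - Δ_0) = 156
  1·M_1 + 4·M_2 + 1·M_3 = 6(Δ_2 - Δ_1) = -78
Natural end conditions: M_0 = M_3 = 0.
Solving: M_0 = 0, M_1 = 234/5, M_2 = -156/5, M_3 = 0.
On [2, 3], with g_0(x) = a_0 + b_0·(x - 2) + c_0·(x - 2)² + d_0·(x - 2)³: c_0 = M_0/2 = 0, d_0 = (M_1 - M_0)/(6h_0) = 39/5, b_0 = Δ_0 - h_0(2M_0 + M_1)/6 = -104/5.

-20.8000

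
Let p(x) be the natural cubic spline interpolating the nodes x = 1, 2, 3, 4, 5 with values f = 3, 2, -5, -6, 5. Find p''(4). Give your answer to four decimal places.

16.0714

Put σ_i = p'' at the i-th knot. Here h = (1, 1, 1, 1) and Δ = (-1, -7, -1, 11), so the interior equations h_(i-1)·σ_(i-1) + 2(h_(i-1)+h_i)·σ_i + h_i·σ_(i+1) = 6(Δ_i − Δ_(i-1)) read
  1·σ_0 + 4·σ_1 + 1·σ_2 = 6(Δ_1 - Δ_0) = -36
  1·σ_1 + 4·σ_2 + 1·σ_3 = 6(Δ_2 - Δ_1) = 36
  1·σ_2 + 4·σ_3 + 1·σ_4 = 6(Δ_3 - Δ_2) = 72
Natural end conditions: σ_0 = σ_4 = 0.
Hence σ_0 = 0, σ_1 = -153/14, σ_2 = 54/7, σ_3 = 225/14, σ_4 = 0.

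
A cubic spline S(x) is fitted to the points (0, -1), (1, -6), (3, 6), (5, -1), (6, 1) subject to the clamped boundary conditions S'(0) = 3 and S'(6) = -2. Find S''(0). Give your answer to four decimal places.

-35.1288

With M_i denoting the second derivative at x_i, h_i = 1, 2, 2, 1, and Δ_i = (y_(i+1) − y_i)/h_i = -5, 6, -7/2, 2:
  1·M_0 + 6·M_1 + 2·M_2 = 6(Δ_1 - Δ_0) = 66
  2·M_1 + 8·M_2 + 2·M_3 = 6(Δ_2 - Δ_1) = -57
  2·M_2 + 6·M_3 + 1·M_4 = 6(Δ_3 - Δ_2) = 33
Clamped end conditions give two more equations: 2h_0·M_0 + h_0·M_1 = 6(Δ_0 - S'(0)) = -48 and h_3·M_3 + 2h_3·M_4 = 6(S'(6) - Δ_3) = -24.
Hence M_0 = -4637/132, M_1 = 1469/66, M_2 = -389/24, M_3 = 929/66, M_4 = -2513/132.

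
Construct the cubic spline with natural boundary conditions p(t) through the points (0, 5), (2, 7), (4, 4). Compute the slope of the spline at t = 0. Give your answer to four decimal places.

1.6250

With σ_i denoting the second derivative at x_i, h_i = 2, 2, and Δ_i = (y_(i+1) − y_i)/h_i = 1, -3/2:
  2·σ_0 + 8·σ_1 + 2·σ_2 = 6(Δ_1 - Δ_0) = -15
Natural end conditions: σ_0 = σ_2 = 0.
Solving: σ_0 = 0, σ_1 = -15/8, σ_2 = 0.
On [0, 2], p'(t) = b_0 + 2c_0·t + 3d_0·t² with b_0 = Δ_0 - h_0(2σ_0 + σ_1)/6 = 13/8, c_0 = σ_0/2 = 0, d_0 = (σ_1 - σ_0)/(6h_0) = -5/32. So p'(0) = 13/8.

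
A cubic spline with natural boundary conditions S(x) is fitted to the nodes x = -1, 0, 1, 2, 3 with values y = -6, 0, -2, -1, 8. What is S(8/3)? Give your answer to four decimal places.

4.4709

With M_i denoting the second derivative at x_i, h_i = 1, 1, 1, 1, and Δ_i = (y_(i+1) − y_i)/h_i = 6, -2, 1, 9:
  1·M_0 + 4·M_1 + 1·M_2 = 6(Δ_1 - Δ_0) = -48
  1·M_1 + 4·M_2 + 1·M_3 = 6(Δ_2 - Δ_1) = 18
  1·M_2 + 4·M_3 + 1·M_4 = 6(Δ_3 - Δ_2) = 48
Natural end conditions: M_0 = M_4 = 0.
Solving the tridiagonal system: M_0 = 0, M_1 = -93/7, M_2 = 36/7, M_3 = 75/7, M_4 = 0.
On [2, 3], S(x) = -1 + 38/7·(x - 2) + 75/14·(x - 2)² - 25/14·(x - 2)³.
With (x - 2) = 2/3: S(8/3) = 845/189.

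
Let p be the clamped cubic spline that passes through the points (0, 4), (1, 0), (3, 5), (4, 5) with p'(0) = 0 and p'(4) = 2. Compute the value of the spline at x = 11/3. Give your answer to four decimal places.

4.7831

Let M_i = p''(x_i). Step sizes h_i = 1, 2, 1; slopes of the chords Δ_i = (y_(i+1) - y_i)/h_i = -4, 5/2, 0.
  1·M_0 + 6·M_1 + 2·M_2 = 6(Δ_1 - Δ_0) = 39
  2·M_1 + 6·M_2 + 1·M_3 = 6(Δ_2 - Δ_1) = -15
Clamped end conditions give two more equations: 2h_0·M_0 + h_0·M_1 = 6(Δ_0 - p'(0)) = -24 and h_2·M_2 + 2h_2·M_3 = 6(p'(4) - Δ_2) = 12.
Solving the tridiagonal system: M_0 = -127/7, M_1 = 86/7, M_2 = -58/7, M_3 = 71/7.
On [3, 4], p(x) = 5 + 15/14·(x - 3) - 29/7·(x - 3)² + 43/14·(x - 3)³.
With (x - 3) = 2/3: p(11/3) = 904/189.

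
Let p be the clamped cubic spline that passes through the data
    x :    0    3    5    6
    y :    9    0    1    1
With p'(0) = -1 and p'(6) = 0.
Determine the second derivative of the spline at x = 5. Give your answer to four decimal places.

-1.8596

Let σ_i = p''(x_i). Step sizes h_i = 3, 2, 1; slopes of the chords Δ_i = (y_(i+1) - y_i)/h_i = -3, 1/2, 0.
  3·σ_0 + 10·σ_1 + 2·σ_2 = 6(Δ_1 - Δ_0) = 21
  2·σ_1 + 6·σ_2 + 1·σ_3 = 6(Δ_2 - Δ_1) = -3
Clamped end conditions give two more equations: 2h_0·σ_0 + h_0·σ_1 = 6(Δ_0 - p'(0)) = -12 and h_2·σ_2 + 2h_2·σ_3 = 6(p'(6) - Δ_2) = 0.
Forward elimination and back-substitution give σ_0 = -217/57, σ_1 = 206/57, σ_2 = -106/57, σ_3 = 53/57.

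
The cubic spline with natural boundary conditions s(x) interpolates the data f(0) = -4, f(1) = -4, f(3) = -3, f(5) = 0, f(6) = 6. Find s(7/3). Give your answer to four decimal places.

Put M_i = s'' at the i-th knot. Here h = (1, 2, 2, 1) and Δ = (0, 1/2, 3/2, 6), so the interior equations h_(i-1)·M_(i-1) + 2(h_(i-1)+h_i)·M_i + h_i·M_(i+1) = 6(Δ_i − Δ_(i-1)) read
  1·M_0 + 6·M_1 + 2·M_2 = 6(Δ_1 - Δ_0) = 3
  2·M_1 + 8·M_2 + 2·M_3 = 6(Δ_2 - Δ_1) = 6
  2·M_2 + 6·M_3 + 1·M_4 = 6(Δ_3 - Δ_2) = 27
Natural end conditions: M_0 = M_4 = 0.
Solving: M_0 = 0, M_1 = 7/10, M_2 = -3/5, M_3 = 47/10, M_4 = 0.
On [1, 3], s(x) = -4 + 7/30·(x - 1) + 7/20·(x - 1)² - 13/120·(x - 1)³.
With (x - 1) = 4/3: s(7/3) = -1346/405.

-3.3235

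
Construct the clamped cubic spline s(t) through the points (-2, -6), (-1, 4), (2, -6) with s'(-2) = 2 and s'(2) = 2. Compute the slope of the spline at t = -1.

9

Put M_i = s'' at the i-th knot. Here h = (1, 3) and Δ = (10, -10/3), so the interior equations h_(i-1)·M_(i-1) + 2(h_(i-1)+h_i)·M_i + h_i·M_(i+1) = 6(Δ_i − Δ_(i-1)) read
  1·M_0 + 8·M_1 + 3·M_2 = 6(Δ_1 - Δ_0) = -80
Clamped end conditions give two more equations: 2h_0·M_0 + h_0·M_1 = 6(Δ_0 - s'(-2)) = 48 and h_1·M_1 + 2h_1·M_2 = 6(s'(2) - Δ_1) = 32.
Hence M_0 = 34, M_1 = -20, M_2 = 46/3.
On [-1, 2], s'(t) = b_1 + 2c_1·(t + 1) + 3d_1·(t + 1)² with b_1 = Δ_1 - h_1(2M_1 + M_2)/6 = 9, c_1 = M_1/2 = -10, d_1 = (M_2 - M_1)/(6h_1) = 53/27. So s'(-1) = 9.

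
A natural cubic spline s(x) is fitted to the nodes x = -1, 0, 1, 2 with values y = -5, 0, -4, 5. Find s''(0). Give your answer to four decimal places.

-19.6000

Let m_i = s''(x_i). Step sizes h_i = 1, 1, 1; slopes of the chords Δ_i = (y_(i+1) - y_i)/h_i = 5, -4, 9.
  1·m_0 + 4·m_1 + 1·m_2 = 6(Δ_1 - Δ_0) = -54
  1·m_1 + 4·m_2 + 1·m_3 = 6(Δ_2 - Δ_1) = 78
Natural end conditions: m_0 = m_3 = 0.
Solving the tridiagonal system: m_0 = 0, m_1 = -98/5, m_2 = 122/5, m_3 = 0.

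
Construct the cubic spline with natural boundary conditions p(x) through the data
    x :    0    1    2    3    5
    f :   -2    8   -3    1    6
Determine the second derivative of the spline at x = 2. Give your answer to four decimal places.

34.3256

Put M_i = p'' at the i-th knot. Here h = (1, 1, 1, 2) and Δ = (10, -11, 4, 5/2), so the interior equations h_(i-1)·M_(i-1) + 2(h_(i-1)+h_i)·M_i + h_i·M_(i+1) = 6(Δ_i − Δ_(i-1)) read
  1·M_0 + 4·M_1 + 1·M_2 = 6(Δ_1 - Δ_0) = -126
  1·M_1 + 4·M_2 + 1·M_3 = 6(Δ_2 - Δ_1) = 90
  1·M_2 + 6·M_3 + 2·M_4 = 6(Δ_3 - Δ_2) = -9
Natural end conditions: M_0 = M_4 = 0.
Hence M_0 = 0, M_1 = -3447/86, M_2 = 1476/43, M_3 = -621/86, M_4 = 0.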